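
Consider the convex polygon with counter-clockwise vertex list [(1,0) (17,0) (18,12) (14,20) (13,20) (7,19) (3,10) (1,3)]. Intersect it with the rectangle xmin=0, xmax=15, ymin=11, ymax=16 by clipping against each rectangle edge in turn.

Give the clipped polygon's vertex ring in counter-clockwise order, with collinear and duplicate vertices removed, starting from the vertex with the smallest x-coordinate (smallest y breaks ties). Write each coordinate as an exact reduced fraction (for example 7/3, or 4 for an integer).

Clipped polygon: [(31/9,11) (15,11) (15,16) (17/3,16)]

1. After x ≥ 0: [(1,0) (17,0) (18,12) (14,20) (13,20) (7,19) (3,10) (1,3)]
2. After x ≤ 15: [(1,0) (15,0) (15,18) (14,20) (13,20) (7,19) (3,10) (1,3)]
3. After y ≥ 11: [(15,11) (15,18) (14,20) (13,20) (7,19) (31/9,11)]
4. After y ≤ 16: [(15,11) (15,16) (17/3,16) (31/9,11)]
5. Canonical ring: [(31/9,11) (15,11) (15,16) (17/3,16)]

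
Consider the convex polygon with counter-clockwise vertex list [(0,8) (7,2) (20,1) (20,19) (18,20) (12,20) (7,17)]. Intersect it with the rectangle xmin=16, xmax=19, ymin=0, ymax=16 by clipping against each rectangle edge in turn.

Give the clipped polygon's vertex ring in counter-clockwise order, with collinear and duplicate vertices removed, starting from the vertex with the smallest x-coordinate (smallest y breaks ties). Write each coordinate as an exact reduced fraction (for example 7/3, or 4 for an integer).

Clipped polygon: [(16,17/13) (19,14/13) (19,16) (16,16)]

1. After x ≥ 16: [(16,17/13) (20,1) (20,19) (18,20) (16,20)]
2. After x ≤ 19: [(16,17/13) (19,14/13) (19,39/2) (18,20) (16,20)]
3. After y ≥ 0: [(16,17/13) (19,14/13) (19,39/2) (18,20) (16,20)]
4. After y ≤ 16: [(16,16) (16,17/13) (19,14/13) (19,16)]
5. Canonical ring: [(16,17/13) (19,14/13) (19,16) (16,16)]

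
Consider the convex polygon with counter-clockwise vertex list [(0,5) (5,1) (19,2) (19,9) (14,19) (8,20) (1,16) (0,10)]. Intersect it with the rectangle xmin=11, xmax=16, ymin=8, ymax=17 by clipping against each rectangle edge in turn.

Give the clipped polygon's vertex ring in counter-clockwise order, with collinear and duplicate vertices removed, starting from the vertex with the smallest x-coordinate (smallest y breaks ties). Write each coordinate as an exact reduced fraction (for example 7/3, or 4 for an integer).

Clipped polygon: [(11,8) (16,8) (16,15) (15,17) (11,17)]

1. After x ≥ 11: [(11,10/7) (19,2) (19,9) (14,19) (11,39/2)]
2. After x ≤ 16: [(11,10/7) (16,25/14) (16,15) (14,19) (11,39/2)]
3. After y ≥ 8: [(11,8) (16,8) (16,15) (14,19) (11,39/2)]
4. After y ≤ 17: [(11,17) (11,8) (16,8) (16,15) (15,17)]
5. Canonical ring: [(11,8) (16,8) (16,15) (15,17) (11,17)]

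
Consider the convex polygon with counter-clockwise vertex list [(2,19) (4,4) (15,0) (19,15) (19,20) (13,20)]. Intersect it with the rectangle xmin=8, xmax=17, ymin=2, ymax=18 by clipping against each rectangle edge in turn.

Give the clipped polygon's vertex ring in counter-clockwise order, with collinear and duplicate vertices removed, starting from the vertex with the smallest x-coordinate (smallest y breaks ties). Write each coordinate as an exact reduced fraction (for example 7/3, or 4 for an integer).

Clipped polygon: [(8,28/11) (19/2,2) (233/15,2) (17,15/2) (17,18) (8,18)]

1. After x ≥ 8: [(8,215/11) (8,28/11) (15,0) (19,15) (19,20) (13,20)]
2. After x ≤ 17: [(8,215/11) (8,28/11) (15,0) (17,15/2) (17,20) (13,20)]
3. After y ≥ 2: [(8,215/11) (8,28/11) (19/2,2) (233/15,2) (17,15/2) (17,20) (13,20)]
4. After y ≤ 18: [(8,18) (8,28/11) (19/2,2) (233/15,2) (17,15/2) (17,18)]
5. Canonical ring: [(8,28/11) (19/2,2) (233/15,2) (17,15/2) (17,18) (8,18)]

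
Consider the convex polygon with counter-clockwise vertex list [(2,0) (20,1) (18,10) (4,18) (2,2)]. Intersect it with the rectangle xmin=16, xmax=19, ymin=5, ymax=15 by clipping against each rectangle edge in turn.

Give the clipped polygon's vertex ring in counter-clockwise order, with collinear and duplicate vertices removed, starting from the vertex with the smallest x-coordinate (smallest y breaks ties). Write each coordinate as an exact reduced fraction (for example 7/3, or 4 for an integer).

1. After x ≥ 16: [(16,7/9) (20,1) (18,10) (16,78/7)]
2. After x ≤ 19: [(16,7/9) (19,17/18) (19,11/2) (18,10) (16,78/7)]
3. After y ≥ 5: [(16,5) (19,5) (19,11/2) (18,10) (16,78/7)]
4. After y ≤ 15: [(16,5) (19,5) (19,11/2) (18,10) (16,78/7)]
5. Canonical ring: [(16,5) (19,5) (19,11/2) (18,10) (16,78/7)]

Clipped polygon: [(16,5) (19,5) (19,11/2) (18,10) (16,78/7)]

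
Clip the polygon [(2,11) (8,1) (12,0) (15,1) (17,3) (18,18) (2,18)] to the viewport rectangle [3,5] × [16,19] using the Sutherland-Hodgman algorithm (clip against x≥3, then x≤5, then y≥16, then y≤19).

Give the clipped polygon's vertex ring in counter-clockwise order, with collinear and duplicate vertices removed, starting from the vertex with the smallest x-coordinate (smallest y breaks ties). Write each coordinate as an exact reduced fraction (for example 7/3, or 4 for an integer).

1. After x ≥ 3: [(3,28/3) (8,1) (12,0) (15,1) (17,3) (18,18) (3,18)]
2. After x ≤ 5: [(3,28/3) (5,6) (5,18) (3,18)]
3. After y ≥ 16: [(3,16) (5,16) (5,18) (3,18)]
4. After y ≤ 19: [(3,16) (5,16) (5,18) (3,18)]
5. Canonical ring: [(3,16) (5,16) (5,18) (3,18)]

Clipped polygon: [(3,16) (5,16) (5,18) (3,18)]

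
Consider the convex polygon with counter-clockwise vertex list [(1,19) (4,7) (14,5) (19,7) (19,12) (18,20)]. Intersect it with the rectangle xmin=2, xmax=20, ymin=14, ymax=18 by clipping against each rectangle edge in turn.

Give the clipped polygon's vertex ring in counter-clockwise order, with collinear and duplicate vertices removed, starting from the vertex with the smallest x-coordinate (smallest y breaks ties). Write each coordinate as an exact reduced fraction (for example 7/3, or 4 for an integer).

Clipped polygon: [(2,15) (9/4,14) (75/4,14) (73/4,18) (2,18)]

1. After x ≥ 2: [(2,324/17) (2,15) (4,7) (14,5) (19,7) (19,12) (18,20)]
2. After x ≤ 20: [(2,324/17) (2,15) (4,7) (14,5) (19,7) (19,12) (18,20)]
3. After y ≥ 14: [(2,324/17) (2,15) (9/4,14) (75/4,14) (18,20)]
4. After y ≤ 18: [(2,18) (2,15) (9/4,14) (75/4,14) (73/4,18)]
5. Canonical ring: [(2,15) (9/4,14) (75/4,14) (73/4,18) (2,18)]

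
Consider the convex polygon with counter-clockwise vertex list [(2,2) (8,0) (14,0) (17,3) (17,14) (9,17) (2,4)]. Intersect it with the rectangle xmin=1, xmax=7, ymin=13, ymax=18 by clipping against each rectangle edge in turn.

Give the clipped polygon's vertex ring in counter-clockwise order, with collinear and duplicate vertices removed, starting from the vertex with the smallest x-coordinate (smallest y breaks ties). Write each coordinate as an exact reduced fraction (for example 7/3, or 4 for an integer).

Clipped polygon: [(89/13,13) (7,13) (7,93/7)]

1. After x ≥ 1: [(2,2) (8,0) (14,0) (17,3) (17,14) (9,17) (2,4)]
2. After x ≤ 7: [(2,2) (7,1/3) (7,93/7) (2,4)]
3. After y ≥ 13: [(7,13) (7,93/7) (89/13,13)]
4. After y ≤ 18: [(7,13) (7,93/7) (89/13,13)]
5. Canonical ring: [(89/13,13) (7,13) (7,93/7)]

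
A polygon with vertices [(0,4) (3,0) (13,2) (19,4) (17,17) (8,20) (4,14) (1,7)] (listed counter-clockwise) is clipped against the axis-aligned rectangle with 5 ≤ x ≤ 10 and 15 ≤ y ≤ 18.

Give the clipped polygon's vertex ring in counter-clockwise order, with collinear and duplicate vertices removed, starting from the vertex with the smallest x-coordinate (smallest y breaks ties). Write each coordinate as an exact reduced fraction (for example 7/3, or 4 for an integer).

Clipped polygon: [(5,15) (10,15) (10,18) (20/3,18) (5,31/2)]

1. After x ≥ 5: [(5,2/5) (13,2) (19,4) (17,17) (8,20) (5,31/2)]
2. After x ≤ 10: [(5,2/5) (10,7/5) (10,58/3) (8,20) (5,31/2)]
3. After y ≥ 15: [(5,15) (10,15) (10,58/3) (8,20) (5,31/2)]
4. After y ≤ 18: [(5,15) (10,15) (10,18) (20/3,18) (5,31/2)]
5. Canonical ring: [(5,15) (10,15) (10,18) (20/3,18) (5,31/2)]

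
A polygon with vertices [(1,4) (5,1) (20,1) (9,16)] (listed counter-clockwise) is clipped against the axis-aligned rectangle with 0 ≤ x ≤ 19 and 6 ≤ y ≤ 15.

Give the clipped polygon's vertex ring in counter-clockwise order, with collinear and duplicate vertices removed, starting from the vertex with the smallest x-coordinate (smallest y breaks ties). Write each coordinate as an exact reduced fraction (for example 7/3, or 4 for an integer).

1. After x ≥ 0: [(1,4) (5,1) (20,1) (9,16)]
2. After x ≤ 19: [(1,4) (5,1) (19,1) (19,26/11) (9,16)]
3. After y ≥ 6: [(7/3,6) (49/3,6) (9,16)]
4. After y ≤ 15: [(25/3,15) (7/3,6) (49/3,6) (146/15,15)]
5. Canonical ring: [(7/3,6) (49/3,6) (146/15,15) (25/3,15)]

Clipped polygon: [(7/3,6) (49/3,6) (146/15,15) (25/3,15)]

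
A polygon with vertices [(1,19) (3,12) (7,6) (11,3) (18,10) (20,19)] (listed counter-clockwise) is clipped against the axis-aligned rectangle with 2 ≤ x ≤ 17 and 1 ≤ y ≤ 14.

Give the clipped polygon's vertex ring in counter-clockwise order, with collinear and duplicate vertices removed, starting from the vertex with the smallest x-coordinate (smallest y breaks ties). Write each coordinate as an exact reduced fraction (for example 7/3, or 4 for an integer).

1. After x ≥ 2: [(2,19) (2,31/2) (3,12) (7,6) (11,3) (18,10) (20,19)]
2. After x ≤ 17: [(17,19) (2,19) (2,31/2) (3,12) (7,6) (11,3) (17,9)]
3. After y ≥ 1: [(17,19) (2,19) (2,31/2) (3,12) (7,6) (11,3) (17,9)]
4. After y ≤ 14: [(17,14) (17/7,14) (3,12) (7,6) (11,3) (17,9)]
5. Canonical ring: [(17/7,14) (3,12) (7,6) (11,3) (17,9) (17,14)]

Clipped polygon: [(17/7,14) (3,12) (7,6) (11,3) (17,9) (17,14)]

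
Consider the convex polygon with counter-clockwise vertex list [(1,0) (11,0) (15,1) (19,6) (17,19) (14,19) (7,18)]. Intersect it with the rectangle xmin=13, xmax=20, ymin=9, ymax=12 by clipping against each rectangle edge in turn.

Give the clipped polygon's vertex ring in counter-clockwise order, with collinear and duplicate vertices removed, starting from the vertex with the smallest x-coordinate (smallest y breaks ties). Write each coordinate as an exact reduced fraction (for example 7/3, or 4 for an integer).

1. After x ≥ 13: [(13,1/2) (15,1) (19,6) (17,19) (14,19) (13,132/7)]
2. After x ≤ 20: [(13,1/2) (15,1) (19,6) (17,19) (14,19) (13,132/7)]
3. After y ≥ 9: [(13,9) (241/13,9) (17,19) (14,19) (13,132/7)]
4. After y ≤ 12: [(13,12) (13,9) (241/13,9) (235/13,12)]
5. Canonical ring: [(13,9) (241/13,9) (235/13,12) (13,12)]

Clipped polygon: [(13,9) (241/13,9) (235/13,12) (13,12)]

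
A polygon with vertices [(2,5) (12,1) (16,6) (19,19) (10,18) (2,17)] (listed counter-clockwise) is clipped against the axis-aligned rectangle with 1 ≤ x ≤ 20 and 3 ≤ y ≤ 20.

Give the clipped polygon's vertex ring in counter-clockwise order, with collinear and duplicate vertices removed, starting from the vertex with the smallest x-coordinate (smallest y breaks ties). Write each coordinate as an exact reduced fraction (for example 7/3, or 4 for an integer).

1. After x ≥ 1: [(2,5) (12,1) (16,6) (19,19) (10,18) (2,17)]
2. After x ≤ 20: [(2,5) (12,1) (16,6) (19,19) (10,18) (2,17)]
3. After y ≥ 3: [(2,5) (7,3) (68/5,3) (16,6) (19,19) (10,18) (2,17)]
4. After y ≤ 20: [(2,5) (7,3) (68/5,3) (16,6) (19,19) (10,18) (2,17)]
5. Canonical ring: [(2,5) (7,3) (68/5,3) (16,6) (19,19) (10,18) (2,17)]

Clipped polygon: [(2,5) (7,3) (68/5,3) (16,6) (19,19) (10,18) (2,17)]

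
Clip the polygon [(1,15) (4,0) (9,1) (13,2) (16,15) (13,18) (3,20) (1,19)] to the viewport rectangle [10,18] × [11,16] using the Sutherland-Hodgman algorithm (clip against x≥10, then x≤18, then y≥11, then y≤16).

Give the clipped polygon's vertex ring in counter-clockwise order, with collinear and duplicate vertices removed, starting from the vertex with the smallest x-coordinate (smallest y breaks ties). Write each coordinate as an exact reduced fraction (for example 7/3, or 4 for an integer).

1. After x ≥ 10: [(10,5/4) (13,2) (16,15) (13,18) (10,93/5)]
2. After x ≤ 18: [(10,5/4) (13,2) (16,15) (13,18) (10,93/5)]
3. After y ≥ 11: [(10,11) (196/13,11) (16,15) (13,18) (10,93/5)]
4. After y ≤ 16: [(10,16) (10,11) (196/13,11) (16,15) (15,16)]
5. Canonical ring: [(10,11) (196/13,11) (16,15) (15,16) (10,16)]

Clipped polygon: [(10,11) (196/13,11) (16,15) (15,16) (10,16)]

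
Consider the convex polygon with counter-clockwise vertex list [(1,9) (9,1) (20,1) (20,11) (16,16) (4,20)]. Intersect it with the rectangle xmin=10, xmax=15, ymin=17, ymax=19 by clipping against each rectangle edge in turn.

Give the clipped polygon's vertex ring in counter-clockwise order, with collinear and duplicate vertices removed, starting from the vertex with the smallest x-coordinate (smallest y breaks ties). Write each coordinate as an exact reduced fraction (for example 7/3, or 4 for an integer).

1. After x ≥ 10: [(10,1) (20,1) (20,11) (16,16) (10,18)]
2. After x ≤ 15: [(10,1) (15,1) (15,49/3) (10,18)]
3. After y ≥ 17: [(10,17) (13,17) (10,18)]
4. After y ≤ 19: [(10,17) (13,17) (10,18)]
5. Canonical ring: [(10,17) (13,17) (10,18)]

Clipped polygon: [(10,17) (13,17) (10,18)]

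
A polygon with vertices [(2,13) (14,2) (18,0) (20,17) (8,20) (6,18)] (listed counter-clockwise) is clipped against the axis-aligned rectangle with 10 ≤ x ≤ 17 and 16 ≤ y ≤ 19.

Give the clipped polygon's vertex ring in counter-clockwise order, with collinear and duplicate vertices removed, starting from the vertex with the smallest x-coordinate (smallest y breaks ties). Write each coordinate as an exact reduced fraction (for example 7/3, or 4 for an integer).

Clipped polygon: [(10,16) (17,16) (17,71/4) (12,19) (10,19)]

1. After x ≥ 10: [(10,17/3) (14,2) (18,0) (20,17) (10,39/2)]
2. After x ≤ 17: [(10,17/3) (14,2) (17,1/2) (17,71/4) (10,39/2)]
3. After y ≥ 16: [(10,16) (17,16) (17,71/4) (10,39/2)]
4. After y ≤ 19: [(10,19) (10,16) (17,16) (17,71/4) (12,19)]
5. Canonical ring: [(10,16) (17,16) (17,71/4) (12,19) (10,19)]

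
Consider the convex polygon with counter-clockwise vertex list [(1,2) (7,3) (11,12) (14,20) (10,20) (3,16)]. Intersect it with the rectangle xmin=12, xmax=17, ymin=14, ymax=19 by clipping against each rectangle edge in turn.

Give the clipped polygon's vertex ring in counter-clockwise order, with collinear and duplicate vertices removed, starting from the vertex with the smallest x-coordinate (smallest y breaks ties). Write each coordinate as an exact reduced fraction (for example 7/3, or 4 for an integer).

Clipped polygon: [(12,44/3) (109/8,19) (12,19)]

1. After x ≥ 12: [(12,44/3) (14,20) (12,20)]
2. After x ≤ 17: [(12,44/3) (14,20) (12,20)]
3. After y ≥ 14: [(12,44/3) (14,20) (12,20)]
4. After y ≤ 19: [(12,19) (12,44/3) (109/8,19)]
5. Canonical ring: [(12,44/3) (109/8,19) (12,19)]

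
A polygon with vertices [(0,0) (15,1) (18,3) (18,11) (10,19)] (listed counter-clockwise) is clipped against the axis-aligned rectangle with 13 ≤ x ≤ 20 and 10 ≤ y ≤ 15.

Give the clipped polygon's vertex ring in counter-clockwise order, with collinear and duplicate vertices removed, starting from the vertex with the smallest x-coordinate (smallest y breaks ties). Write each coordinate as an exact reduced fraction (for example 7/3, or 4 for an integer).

1. After x ≥ 13: [(13,13/15) (15,1) (18,3) (18,11) (13,16)]
2. After x ≤ 20: [(13,13/15) (15,1) (18,3) (18,11) (13,16)]
3. After y ≥ 10: [(13,10) (18,10) (18,11) (13,16)]
4. After y ≤ 15: [(13,15) (13,10) (18,10) (18,11) (14,15)]
5. Canonical ring: [(13,10) (18,10) (18,11) (14,15) (13,15)]

Clipped polygon: [(13,10) (18,10) (18,11) (14,15) (13,15)]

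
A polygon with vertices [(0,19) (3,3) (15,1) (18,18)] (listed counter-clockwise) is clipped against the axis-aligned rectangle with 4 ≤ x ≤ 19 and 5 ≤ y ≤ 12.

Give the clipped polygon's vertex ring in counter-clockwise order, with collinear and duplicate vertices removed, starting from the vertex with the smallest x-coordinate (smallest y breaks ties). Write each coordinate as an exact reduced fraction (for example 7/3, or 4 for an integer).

Clipped polygon: [(4,5) (267/17,5) (288/17,12) (4,12)]

1. After x ≥ 4: [(4,169/9) (4,17/6) (15,1) (18,18)]
2. After x ≤ 19: [(4,169/9) (4,17/6) (15,1) (18,18)]
3. After y ≥ 5: [(4,169/9) (4,5) (267/17,5) (18,18)]
4. After y ≤ 12: [(4,12) (4,5) (267/17,5) (288/17,12)]
5. Canonical ring: [(4,5) (267/17,5) (288/17,12) (4,12)]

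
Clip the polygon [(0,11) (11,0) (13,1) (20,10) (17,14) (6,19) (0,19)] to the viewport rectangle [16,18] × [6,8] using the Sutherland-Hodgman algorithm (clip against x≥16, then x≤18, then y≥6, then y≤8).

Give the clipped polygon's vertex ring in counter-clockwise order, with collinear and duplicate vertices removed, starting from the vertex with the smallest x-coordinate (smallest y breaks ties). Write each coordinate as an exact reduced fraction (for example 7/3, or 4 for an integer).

Clipped polygon: [(16,6) (152/9,6) (18,52/7) (18,8) (16,8)]

1. After x ≥ 16: [(16,34/7) (20,10) (17,14) (16,159/11)]
2. After x ≤ 18: [(16,34/7) (18,52/7) (18,38/3) (17,14) (16,159/11)]
3. After y ≥ 6: [(16,6) (152/9,6) (18,52/7) (18,38/3) (17,14) (16,159/11)]
4. After y ≤ 8: [(16,8) (16,6) (152/9,6) (18,52/7) (18,8)]
5. Canonical ring: [(16,6) (152/9,6) (18,52/7) (18,8) (16,8)]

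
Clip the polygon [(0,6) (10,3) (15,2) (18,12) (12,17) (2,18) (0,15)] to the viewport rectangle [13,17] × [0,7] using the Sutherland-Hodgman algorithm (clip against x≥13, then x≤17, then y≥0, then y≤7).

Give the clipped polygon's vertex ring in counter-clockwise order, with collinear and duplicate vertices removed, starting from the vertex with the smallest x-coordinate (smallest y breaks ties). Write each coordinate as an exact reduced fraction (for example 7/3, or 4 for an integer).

1. After x ≥ 13: [(13,12/5) (15,2) (18,12) (13,97/6)]
2. After x ≤ 17: [(13,12/5) (15,2) (17,26/3) (17,77/6) (13,97/6)]
3. After y ≥ 0: [(13,12/5) (15,2) (17,26/3) (17,77/6) (13,97/6)]
4. After y ≤ 7: [(13,7) (13,12/5) (15,2) (33/2,7)]
5. Canonical ring: [(13,12/5) (15,2) (33/2,7) (13,7)]

Clipped polygon: [(13,12/5) (15,2) (33/2,7) (13,7)]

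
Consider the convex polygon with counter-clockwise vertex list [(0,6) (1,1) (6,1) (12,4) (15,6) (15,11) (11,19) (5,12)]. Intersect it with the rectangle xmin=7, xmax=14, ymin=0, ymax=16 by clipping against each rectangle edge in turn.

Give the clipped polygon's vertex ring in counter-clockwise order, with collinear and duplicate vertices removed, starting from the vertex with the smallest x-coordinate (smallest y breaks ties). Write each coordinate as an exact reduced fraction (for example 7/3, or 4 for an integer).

Clipped polygon: [(7,3/2) (12,4) (14,16/3) (14,13) (25/2,16) (59/7,16) (7,43/3)]

1. After x ≥ 7: [(7,3/2) (12,4) (15,6) (15,11) (11,19) (7,43/3)]
2. After x ≤ 14: [(7,3/2) (12,4) (14,16/3) (14,13) (11,19) (7,43/3)]
3. After y ≥ 0: [(7,3/2) (12,4) (14,16/3) (14,13) (11,19) (7,43/3)]
4. After y ≤ 16: [(7,3/2) (12,4) (14,16/3) (14,13) (25/2,16) (59/7,16) (7,43/3)]
5. Canonical ring: [(7,3/2) (12,4) (14,16/3) (14,13) (25/2,16) (59/7,16) (7,43/3)]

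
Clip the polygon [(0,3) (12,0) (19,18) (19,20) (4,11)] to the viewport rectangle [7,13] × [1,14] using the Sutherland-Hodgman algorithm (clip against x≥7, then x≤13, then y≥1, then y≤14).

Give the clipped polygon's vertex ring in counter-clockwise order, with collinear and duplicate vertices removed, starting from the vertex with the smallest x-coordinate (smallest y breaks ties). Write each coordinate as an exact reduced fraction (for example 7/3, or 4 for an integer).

1. After x ≥ 7: [(7,5/4) (12,0) (19,18) (19,20) (7,64/5)]
2. After x ≤ 13: [(7,5/4) (12,0) (13,18/7) (13,82/5) (7,64/5)]
3. After y ≥ 1: [(7,5/4) (8,1) (223/18,1) (13,18/7) (13,82/5) (7,64/5)]
4. After y ≤ 14: [(7,5/4) (8,1) (223/18,1) (13,18/7) (13,14) (9,14) (7,64/5)]
5. Canonical ring: [(7,5/4) (8,1) (223/18,1) (13,18/7) (13,14) (9,14) (7,64/5)]

Clipped polygon: [(7,5/4) (8,1) (223/18,1) (13,18/7) (13,14) (9,14) (7,64/5)]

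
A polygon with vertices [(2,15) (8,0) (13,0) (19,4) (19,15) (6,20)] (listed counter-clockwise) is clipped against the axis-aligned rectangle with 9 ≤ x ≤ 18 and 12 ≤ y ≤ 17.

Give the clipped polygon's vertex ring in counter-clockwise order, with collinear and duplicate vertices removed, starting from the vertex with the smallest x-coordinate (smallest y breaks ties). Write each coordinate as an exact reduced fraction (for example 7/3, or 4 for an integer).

1. After x ≥ 9: [(9,0) (13,0) (19,4) (19,15) (9,245/13)]
2. After x ≤ 18: [(9,0) (13,0) (18,10/3) (18,200/13) (9,245/13)]
3. After y ≥ 12: [(9,12) (18,12) (18,200/13) (9,245/13)]
4. After y ≤ 17: [(9,17) (9,12) (18,12) (18,200/13) (69/5,17)]
5. Canonical ring: [(9,12) (18,12) (18,200/13) (69/5,17) (9,17)]

Clipped polygon: [(9,12) (18,12) (18,200/13) (69/5,17) (9,17)]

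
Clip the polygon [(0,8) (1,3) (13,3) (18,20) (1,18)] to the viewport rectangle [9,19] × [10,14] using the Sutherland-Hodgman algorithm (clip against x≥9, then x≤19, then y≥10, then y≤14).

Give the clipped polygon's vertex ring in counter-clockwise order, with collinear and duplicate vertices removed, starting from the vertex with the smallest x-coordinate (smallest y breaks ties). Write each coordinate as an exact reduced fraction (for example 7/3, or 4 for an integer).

1. After x ≥ 9: [(9,3) (13,3) (18,20) (9,322/17)]
2. After x ≤ 19: [(9,3) (13,3) (18,20) (9,322/17)]
3. After y ≥ 10: [(9,10) (256/17,10) (18,20) (9,322/17)]
4. After y ≤ 14: [(9,14) (9,10) (256/17,10) (276/17,14)]
5. Canonical ring: [(9,10) (256/17,10) (276/17,14) (9,14)]

Clipped polygon: [(9,10) (256/17,10) (276/17,14) (9,14)]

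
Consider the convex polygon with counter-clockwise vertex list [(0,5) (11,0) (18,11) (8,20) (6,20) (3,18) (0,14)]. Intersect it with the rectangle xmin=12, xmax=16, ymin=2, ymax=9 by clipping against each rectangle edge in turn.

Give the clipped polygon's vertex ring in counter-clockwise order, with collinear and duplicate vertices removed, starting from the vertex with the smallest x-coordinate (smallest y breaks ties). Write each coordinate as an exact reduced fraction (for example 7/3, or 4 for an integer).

1. After x ≥ 12: [(12,11/7) (18,11) (12,82/5)]
2. After x ≤ 16: [(12,11/7) (16,55/7) (16,64/5) (12,82/5)]
3. After y ≥ 2: [(12,2) (135/11,2) (16,55/7) (16,64/5) (12,82/5)]
4. After y ≤ 9: [(12,9) (12,2) (135/11,2) (16,55/7) (16,9)]
5. Canonical ring: [(12,2) (135/11,2) (16,55/7) (16,9) (12,9)]

Clipped polygon: [(12,2) (135/11,2) (16,55/7) (16,9) (12,9)]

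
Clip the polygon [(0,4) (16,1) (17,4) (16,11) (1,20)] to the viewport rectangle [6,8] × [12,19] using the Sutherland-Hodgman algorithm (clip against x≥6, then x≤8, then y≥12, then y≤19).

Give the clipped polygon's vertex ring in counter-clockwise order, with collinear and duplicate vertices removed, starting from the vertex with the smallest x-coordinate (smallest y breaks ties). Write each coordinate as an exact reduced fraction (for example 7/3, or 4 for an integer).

1. After x ≥ 6: [(6,23/8) (16,1) (17,4) (16,11) (6,17)]
2. After x ≤ 8: [(6,23/8) (8,5/2) (8,79/5) (6,17)]
3. After y ≥ 12: [(6,12) (8,12) (8,79/5) (6,17)]
4. After y ≤ 19: [(6,12) (8,12) (8,79/5) (6,17)]
5. Canonical ring: [(6,12) (8,12) (8,79/5) (6,17)]

Clipped polygon: [(6,12) (8,12) (8,79/5) (6,17)]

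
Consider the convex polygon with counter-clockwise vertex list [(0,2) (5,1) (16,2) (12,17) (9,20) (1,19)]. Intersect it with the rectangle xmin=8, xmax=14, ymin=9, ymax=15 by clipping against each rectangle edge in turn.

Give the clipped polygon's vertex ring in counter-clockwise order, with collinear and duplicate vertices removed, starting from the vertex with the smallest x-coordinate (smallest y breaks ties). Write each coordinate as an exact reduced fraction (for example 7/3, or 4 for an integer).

Clipped polygon: [(8,9) (14,9) (14,19/2) (188/15,15) (8,15)]

1. After x ≥ 8: [(8,14/11) (16,2) (12,17) (9,20) (8,159/8)]
2. After x ≤ 14: [(8,14/11) (14,20/11) (14,19/2) (12,17) (9,20) (8,159/8)]
3. After y ≥ 9: [(8,9) (14,9) (14,19/2) (12,17) (9,20) (8,159/8)]
4. After y ≤ 15: [(8,15) (8,9) (14,9) (14,19/2) (188/15,15)]
5. Canonical ring: [(8,9) (14,9) (14,19/2) (188/15,15) (8,15)]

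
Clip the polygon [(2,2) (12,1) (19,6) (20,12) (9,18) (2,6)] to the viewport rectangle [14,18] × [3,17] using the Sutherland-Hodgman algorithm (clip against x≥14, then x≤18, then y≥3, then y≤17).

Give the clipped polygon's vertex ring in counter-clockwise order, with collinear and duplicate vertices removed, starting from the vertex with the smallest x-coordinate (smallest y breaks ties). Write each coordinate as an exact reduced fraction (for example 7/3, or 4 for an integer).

1. After x ≥ 14: [(14,17/7) (19,6) (20,12) (14,168/11)]
2. After x ≤ 18: [(14,17/7) (18,37/7) (18,144/11) (14,168/11)]
3. After y ≥ 3: [(14,3) (74/5,3) (18,37/7) (18,144/11) (14,168/11)]
4. After y ≤ 17: [(14,3) (74/5,3) (18,37/7) (18,144/11) (14,168/11)]
5. Canonical ring: [(14,3) (74/5,3) (18,37/7) (18,144/11) (14,168/11)]

Clipped polygon: [(14,3) (74/5,3) (18,37/7) (18,144/11) (14,168/11)]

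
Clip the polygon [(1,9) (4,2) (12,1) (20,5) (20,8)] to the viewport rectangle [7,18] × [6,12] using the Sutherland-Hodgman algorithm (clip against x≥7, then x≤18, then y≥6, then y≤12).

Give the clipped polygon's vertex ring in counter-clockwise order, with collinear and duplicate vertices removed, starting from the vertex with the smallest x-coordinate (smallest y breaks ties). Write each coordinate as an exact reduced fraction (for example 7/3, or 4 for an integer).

1. After x ≥ 7: [(7,165/19) (7,13/8) (12,1) (20,5) (20,8)]
2. After x ≤ 18: [(18,154/19) (7,165/19) (7,13/8) (12,1) (18,4)]
3. After y ≥ 6: [(18,6) (18,154/19) (7,165/19) (7,6)]
4. After y ≤ 12: [(18,6) (18,154/19) (7,165/19) (7,6)]
5. Canonical ring: [(7,6) (18,6) (18,154/19) (7,165/19)]

Clipped polygon: [(7,6) (18,6) (18,154/19) (7,165/19)]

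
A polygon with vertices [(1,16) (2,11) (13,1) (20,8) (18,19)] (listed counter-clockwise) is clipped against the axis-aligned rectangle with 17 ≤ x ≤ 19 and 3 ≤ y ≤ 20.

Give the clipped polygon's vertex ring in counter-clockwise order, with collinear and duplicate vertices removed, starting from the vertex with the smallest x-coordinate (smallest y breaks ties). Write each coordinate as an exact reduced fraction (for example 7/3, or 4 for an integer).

Clipped polygon: [(17,5) (19,7) (19,27/2) (18,19) (17,320/17)]

1. After x ≥ 17: [(17,320/17) (17,5) (20,8) (18,19)]
2. After x ≤ 19: [(17,320/17) (17,5) (19,7) (19,27/2) (18,19)]
3. After y ≥ 3: [(17,320/17) (17,5) (19,7) (19,27/2) (18,19)]
4. After y ≤ 20: [(17,320/17) (17,5) (19,7) (19,27/2) (18,19)]
5. Canonical ring: [(17,5) (19,7) (19,27/2) (18,19) (17,320/17)]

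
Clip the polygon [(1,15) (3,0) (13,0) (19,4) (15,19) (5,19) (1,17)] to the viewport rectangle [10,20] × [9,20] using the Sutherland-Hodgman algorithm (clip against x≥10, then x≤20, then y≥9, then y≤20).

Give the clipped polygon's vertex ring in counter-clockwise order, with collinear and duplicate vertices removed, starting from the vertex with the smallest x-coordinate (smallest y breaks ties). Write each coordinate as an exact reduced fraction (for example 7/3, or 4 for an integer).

Clipped polygon: [(10,9) (53/3,9) (15,19) (10,19)]

1. After x ≥ 10: [(10,0) (13,0) (19,4) (15,19) (10,19)]
2. After x ≤ 20: [(10,0) (13,0) (19,4) (15,19) (10,19)]
3. After y ≥ 9: [(10,9) (53/3,9) (15,19) (10,19)]
4. After y ≤ 20: [(10,9) (53/3,9) (15,19) (10,19)]
5. Canonical ring: [(10,9) (53/3,9) (15,19) (10,19)]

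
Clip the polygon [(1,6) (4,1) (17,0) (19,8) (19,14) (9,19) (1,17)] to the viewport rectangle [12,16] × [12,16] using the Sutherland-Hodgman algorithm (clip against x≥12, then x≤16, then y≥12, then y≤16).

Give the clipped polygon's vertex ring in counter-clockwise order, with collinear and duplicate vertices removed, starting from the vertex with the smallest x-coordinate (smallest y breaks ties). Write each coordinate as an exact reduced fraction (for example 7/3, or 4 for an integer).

Clipped polygon: [(12,12) (16,12) (16,31/2) (15,16) (12,16)]

1. After x ≥ 12: [(12,5/13) (17,0) (19,8) (19,14) (12,35/2)]
2. After x ≤ 16: [(12,5/13) (16,1/13) (16,31/2) (12,35/2)]
3. After y ≥ 12: [(12,12) (16,12) (16,31/2) (12,35/2)]
4. After y ≤ 16: [(12,16) (12,12) (16,12) (16,31/2) (15,16)]
5. Canonical ring: [(12,12) (16,12) (16,31/2) (15,16) (12,16)]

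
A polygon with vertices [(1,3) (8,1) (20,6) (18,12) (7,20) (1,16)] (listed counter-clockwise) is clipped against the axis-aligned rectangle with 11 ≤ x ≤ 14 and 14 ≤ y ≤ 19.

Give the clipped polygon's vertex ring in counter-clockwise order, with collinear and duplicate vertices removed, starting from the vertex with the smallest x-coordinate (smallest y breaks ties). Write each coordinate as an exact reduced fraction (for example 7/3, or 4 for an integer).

1. After x ≥ 11: [(11,9/4) (20,6) (18,12) (11,188/11)]
2. After x ≤ 14: [(11,9/4) (14,7/2) (14,164/11) (11,188/11)]
3. After y ≥ 14: [(11,14) (14,14) (14,164/11) (11,188/11)]
4. After y ≤ 19: [(11,14) (14,14) (14,164/11) (11,188/11)]
5. Canonical ring: [(11,14) (14,14) (14,164/11) (11,188/11)]

Clipped polygon: [(11,14) (14,14) (14,164/11) (11,188/11)]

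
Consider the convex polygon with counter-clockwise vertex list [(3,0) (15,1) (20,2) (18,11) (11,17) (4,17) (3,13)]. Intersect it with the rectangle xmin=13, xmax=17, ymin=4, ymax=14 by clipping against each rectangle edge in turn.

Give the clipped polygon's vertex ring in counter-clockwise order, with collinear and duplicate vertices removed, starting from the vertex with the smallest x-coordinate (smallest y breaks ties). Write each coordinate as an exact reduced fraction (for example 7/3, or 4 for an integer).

1. After x ≥ 13: [(13,5/6) (15,1) (20,2) (18,11) (13,107/7)]
2. After x ≤ 17: [(13,5/6) (15,1) (17,7/5) (17,83/7) (13,107/7)]
3. After y ≥ 4: [(13,4) (17,4) (17,83/7) (13,107/7)]
4. After y ≤ 14: [(13,14) (13,4) (17,4) (17,83/7) (29/2,14)]
5. Canonical ring: [(13,4) (17,4) (17,83/7) (29/2,14) (13,14)]

Clipped polygon: [(13,4) (17,4) (17,83/7) (29/2,14) (13,14)]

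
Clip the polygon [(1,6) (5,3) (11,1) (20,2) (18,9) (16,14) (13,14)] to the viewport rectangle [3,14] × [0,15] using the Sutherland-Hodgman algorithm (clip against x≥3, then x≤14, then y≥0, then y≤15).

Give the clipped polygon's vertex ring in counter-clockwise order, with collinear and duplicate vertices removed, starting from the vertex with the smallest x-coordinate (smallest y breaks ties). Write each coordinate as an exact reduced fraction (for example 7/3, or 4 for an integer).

Clipped polygon: [(3,9/2) (5,3) (11,1) (14,4/3) (14,14) (13,14) (3,22/3)]

1. After x ≥ 3: [(3,22/3) (3,9/2) (5,3) (11,1) (20,2) (18,9) (16,14) (13,14)]
2. After x ≤ 14: [(3,22/3) (3,9/2) (5,3) (11,1) (14,4/3) (14,14) (13,14)]
3. After y ≥ 0: [(3,22/3) (3,9/2) (5,3) (11,1) (14,4/3) (14,14) (13,14)]
4. After y ≤ 15: [(3,22/3) (3,9/2) (5,3) (11,1) (14,4/3) (14,14) (13,14)]
5. Canonical ring: [(3,9/2) (5,3) (11,1) (14,4/3) (14,14) (13,14) (3,22/3)]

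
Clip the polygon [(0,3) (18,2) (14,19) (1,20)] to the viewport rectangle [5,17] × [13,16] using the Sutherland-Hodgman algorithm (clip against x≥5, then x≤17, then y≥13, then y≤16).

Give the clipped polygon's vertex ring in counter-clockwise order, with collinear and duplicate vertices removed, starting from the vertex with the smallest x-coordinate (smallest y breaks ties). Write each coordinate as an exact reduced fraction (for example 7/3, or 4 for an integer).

1. After x ≥ 5: [(5,49/18) (18,2) (14,19) (5,256/13)]
2. After x ≤ 17: [(5,49/18) (17,37/18) (17,25/4) (14,19) (5,256/13)]
3. After y ≥ 13: [(5,13) (262/17,13) (14,19) (5,256/13)]
4. After y ≤ 16: [(5,16) (5,13) (262/17,13) (250/17,16)]
5. Canonical ring: [(5,13) (262/17,13) (250/17,16) (5,16)]

Clipped polygon: [(5,13) (262/17,13) (250/17,16) (5,16)]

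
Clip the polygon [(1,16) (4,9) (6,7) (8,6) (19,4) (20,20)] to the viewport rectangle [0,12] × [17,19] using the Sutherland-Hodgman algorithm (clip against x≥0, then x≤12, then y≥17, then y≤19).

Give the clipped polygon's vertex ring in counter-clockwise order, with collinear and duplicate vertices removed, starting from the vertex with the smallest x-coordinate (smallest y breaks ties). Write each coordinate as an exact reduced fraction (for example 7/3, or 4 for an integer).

Clipped polygon: [(23/4,17) (12,17) (12,348/19)]

1. After x ≥ 0: [(1,16) (4,9) (6,7) (8,6) (19,4) (20,20)]
2. After x ≤ 12: [(12,348/19) (1,16) (4,9) (6,7) (8,6) (12,58/11)]
3. After y ≥ 17: [(12,17) (12,348/19) (23/4,17)]
4. After y ≤ 19: [(12,17) (12,348/19) (23/4,17)]
5. Canonical ring: [(23/4,17) (12,17) (12,348/19)]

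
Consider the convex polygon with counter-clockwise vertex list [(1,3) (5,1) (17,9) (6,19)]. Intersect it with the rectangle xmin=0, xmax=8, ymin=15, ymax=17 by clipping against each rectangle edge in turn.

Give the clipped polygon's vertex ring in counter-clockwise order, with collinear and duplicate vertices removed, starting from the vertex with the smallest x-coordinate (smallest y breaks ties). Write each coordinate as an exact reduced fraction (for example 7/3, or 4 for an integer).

1. After x ≥ 0: [(1,3) (5,1) (17,9) (6,19)]
2. After x ≤ 8: [(1,3) (5,1) (8,3) (8,189/11) (6,19)]
3. After y ≥ 15: [(19/4,15) (8,15) (8,189/11) (6,19)]
4. After y ≤ 17: [(43/8,17) (19/4,15) (8,15) (8,17)]
5. Canonical ring: [(19/4,15) (8,15) (8,17) (43/8,17)]

Clipped polygon: [(19/4,15) (8,15) (8,17) (43/8,17)]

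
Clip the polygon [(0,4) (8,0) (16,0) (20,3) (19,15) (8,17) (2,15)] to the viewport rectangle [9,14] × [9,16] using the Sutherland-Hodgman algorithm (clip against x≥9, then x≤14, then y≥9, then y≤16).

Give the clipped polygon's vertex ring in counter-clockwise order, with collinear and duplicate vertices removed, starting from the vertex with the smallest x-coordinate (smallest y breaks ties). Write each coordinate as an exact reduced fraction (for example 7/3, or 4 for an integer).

1. After x ≥ 9: [(9,0) (16,0) (20,3) (19,15) (9,185/11)]
2. After x ≤ 14: [(9,0) (14,0) (14,175/11) (9,185/11)]
3. After y ≥ 9: [(9,9) (14,9) (14,175/11) (9,185/11)]
4. After y ≤ 16: [(9,16) (9,9) (14,9) (14,175/11) (27/2,16)]
5. Canonical ring: [(9,9) (14,9) (14,175/11) (27/2,16) (9,16)]

Clipped polygon: [(9,9) (14,9) (14,175/11) (27/2,16) (9,16)]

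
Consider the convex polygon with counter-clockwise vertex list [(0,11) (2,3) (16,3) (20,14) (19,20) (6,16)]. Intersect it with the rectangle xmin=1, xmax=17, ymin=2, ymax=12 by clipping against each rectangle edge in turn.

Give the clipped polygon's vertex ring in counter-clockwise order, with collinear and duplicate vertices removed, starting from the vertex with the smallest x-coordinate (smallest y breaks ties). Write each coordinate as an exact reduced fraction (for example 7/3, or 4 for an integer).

1. After x ≥ 1: [(1,71/6) (1,7) (2,3) (16,3) (20,14) (19,20) (6,16)]
2. After x ≤ 17: [(1,71/6) (1,7) (2,3) (16,3) (17,23/4) (17,252/13) (6,16)]
3. After y ≥ 2: [(1,71/6) (1,7) (2,3) (16,3) (17,23/4) (17,252/13) (6,16)]
4. After y ≤ 12: [(6/5,12) (1,71/6) (1,7) (2,3) (16,3) (17,23/4) (17,12)]
5. Canonical ring: [(1,7) (2,3) (16,3) (17,23/4) (17,12) (6/5,12) (1,71/6)]

Clipped polygon: [(1,7) (2,3) (16,3) (17,23/4) (17,12) (6/5,12) (1,71/6)]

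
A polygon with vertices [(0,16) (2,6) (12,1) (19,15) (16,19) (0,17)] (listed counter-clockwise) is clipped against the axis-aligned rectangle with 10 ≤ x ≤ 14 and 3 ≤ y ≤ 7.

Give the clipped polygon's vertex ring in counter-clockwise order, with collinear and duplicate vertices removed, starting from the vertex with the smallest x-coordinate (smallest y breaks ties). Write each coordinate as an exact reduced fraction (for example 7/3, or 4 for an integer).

Clipped polygon: [(10,3) (13,3) (14,5) (14,7) (10,7)]

1. After x ≥ 10: [(10,2) (12,1) (19,15) (16,19) (10,73/4)]
2. After x ≤ 14: [(10,2) (12,1) (14,5) (14,75/4) (10,73/4)]
3. After y ≥ 3: [(10,3) (13,3) (14,5) (14,75/4) (10,73/4)]
4. After y ≤ 7: [(10,7) (10,3) (13,3) (14,5) (14,7)]
5. Canonical ring: [(10,3) (13,3) (14,5) (14,7) (10,7)]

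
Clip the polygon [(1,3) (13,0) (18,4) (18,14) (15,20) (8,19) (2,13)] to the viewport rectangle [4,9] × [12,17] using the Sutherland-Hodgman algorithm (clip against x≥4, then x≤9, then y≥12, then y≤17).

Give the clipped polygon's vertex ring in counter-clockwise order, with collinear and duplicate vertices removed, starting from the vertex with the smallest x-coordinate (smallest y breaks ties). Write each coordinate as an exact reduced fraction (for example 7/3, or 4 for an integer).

Clipped polygon: [(4,12) (9,12) (9,17) (6,17) (4,15)]

1. After x ≥ 4: [(4,9/4) (13,0) (18,4) (18,14) (15,20) (8,19) (4,15)]
2. After x ≤ 9: [(4,9/4) (9,1) (9,134/7) (8,19) (4,15)]
3. After y ≥ 12: [(4,12) (9,12) (9,134/7) (8,19) (4,15)]
4. After y ≤ 17: [(4,12) (9,12) (9,17) (6,17) (4,15)]
5. Canonical ring: [(4,12) (9,12) (9,17) (6,17) (4,15)]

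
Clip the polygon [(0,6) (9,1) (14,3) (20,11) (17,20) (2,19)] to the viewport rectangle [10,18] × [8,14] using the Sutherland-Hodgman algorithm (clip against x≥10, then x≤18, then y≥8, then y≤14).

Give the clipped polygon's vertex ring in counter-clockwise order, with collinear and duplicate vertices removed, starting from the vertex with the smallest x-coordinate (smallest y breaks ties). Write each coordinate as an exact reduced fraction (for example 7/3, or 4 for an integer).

Clipped polygon: [(10,8) (71/4,8) (18,25/3) (18,14) (10,14)]

1. After x ≥ 10: [(10,7/5) (14,3) (20,11) (17,20) (10,293/15)]
2. After x ≤ 18: [(10,7/5) (14,3) (18,25/3) (18,17) (17,20) (10,293/15)]
3. After y ≥ 8: [(10,8) (71/4,8) (18,25/3) (18,17) (17,20) (10,293/15)]
4. After y ≤ 14: [(10,14) (10,8) (71/4,8) (18,25/3) (18,14)]
5. Canonical ring: [(10,8) (71/4,8) (18,25/3) (18,14) (10,14)]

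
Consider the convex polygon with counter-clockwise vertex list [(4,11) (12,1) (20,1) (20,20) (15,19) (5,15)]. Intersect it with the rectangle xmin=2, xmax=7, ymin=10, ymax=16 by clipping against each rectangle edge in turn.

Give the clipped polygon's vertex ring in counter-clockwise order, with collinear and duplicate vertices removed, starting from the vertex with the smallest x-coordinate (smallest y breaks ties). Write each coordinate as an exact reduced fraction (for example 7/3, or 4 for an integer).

1. After x ≥ 2: [(4,11) (12,1) (20,1) (20,20) (15,19) (5,15)]
2. After x ≤ 7: [(4,11) (7,29/4) (7,79/5) (5,15)]
3. After y ≥ 10: [(4,11) (24/5,10) (7,10) (7,79/5) (5,15)]
4. After y ≤ 16: [(4,11) (24/5,10) (7,10) (7,79/5) (5,15)]
5. Canonical ring: [(4,11) (24/5,10) (7,10) (7,79/5) (5,15)]

Clipped polygon: [(4,11) (24/5,10) (7,10) (7,79/5) (5,15)]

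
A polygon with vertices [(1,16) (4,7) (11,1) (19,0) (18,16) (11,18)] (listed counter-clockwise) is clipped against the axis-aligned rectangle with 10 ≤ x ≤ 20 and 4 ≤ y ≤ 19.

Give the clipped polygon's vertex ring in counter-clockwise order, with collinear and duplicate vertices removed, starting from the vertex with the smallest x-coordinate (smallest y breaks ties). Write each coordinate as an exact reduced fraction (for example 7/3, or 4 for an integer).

Clipped polygon: [(10,4) (75/4,4) (18,16) (11,18) (10,89/5)]

1. After x ≥ 10: [(10,89/5) (10,13/7) (11,1) (19,0) (18,16) (11,18)]
2. After x ≤ 20: [(10,89/5) (10,13/7) (11,1) (19,0) (18,16) (11,18)]
3. After y ≥ 4: [(10,89/5) (10,4) (75/4,4) (18,16) (11,18)]
4. After y ≤ 19: [(10,89/5) (10,4) (75/4,4) (18,16) (11,18)]
5. Canonical ring: [(10,4) (75/4,4) (18,16) (11,18) (10,89/5)]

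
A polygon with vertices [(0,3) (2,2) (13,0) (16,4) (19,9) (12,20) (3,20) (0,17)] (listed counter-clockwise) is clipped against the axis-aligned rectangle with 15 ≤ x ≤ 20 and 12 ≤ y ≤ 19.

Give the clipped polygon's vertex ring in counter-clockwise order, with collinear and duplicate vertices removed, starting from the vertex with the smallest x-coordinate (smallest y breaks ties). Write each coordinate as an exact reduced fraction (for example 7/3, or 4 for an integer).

1. After x ≥ 15: [(15,8/3) (16,4) (19,9) (15,107/7)]
2. After x ≤ 20: [(15,8/3) (16,4) (19,9) (15,107/7)]
3. After y ≥ 12: [(15,12) (188/11,12) (15,107/7)]
4. After y ≤ 19: [(15,12) (188/11,12) (15,107/7)]
5. Canonical ring: [(15,12) (188/11,12) (15,107/7)]

Clipped polygon: [(15,12) (188/11,12) (15,107/7)]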